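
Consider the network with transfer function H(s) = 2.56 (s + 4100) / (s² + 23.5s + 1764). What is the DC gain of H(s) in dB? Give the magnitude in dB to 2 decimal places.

H(0) = 2.56 × 4100 / 1764 = 5.9501
20 log₁₀(5.9501) = 15.491 dB

15.49 dB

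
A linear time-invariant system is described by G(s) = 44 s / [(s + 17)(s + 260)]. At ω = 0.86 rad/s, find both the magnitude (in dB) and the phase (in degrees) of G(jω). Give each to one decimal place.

|G| = -41.4 dB, ∠G = 86.9°

|j0.86| = 0.86
|j0.86 + 17| = √(0.86² + 17²) = 17.02
|j0.86 + 260| = √(0.86² + 260²) = 260
|G(j0.86)| = 44 × 0.86 / (17.02 × 260) = 0.0085501
20 log₁₀(0.0085501) = -41.36 dB
∠(j0.86) = 90.00°
∠(j0.86 + 17) = arctan(0.86/17) = 2.90°
∠(j0.86 + 260) = arctan(0.86/260) = 0.19°
∠G(j0.86) = 90.00° − (2.90° + 0.19°) = 86.91°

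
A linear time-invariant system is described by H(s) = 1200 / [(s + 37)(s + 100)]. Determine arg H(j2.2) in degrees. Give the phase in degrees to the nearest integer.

-5°

∠(j2.2 + 37) = arctan(2.2/37) = 3.40°
∠(j2.2 + 100) = arctan(2.2/100) = 1.26°
∠H(j2.2) = − (3.40° + 1.26°) = -4.66°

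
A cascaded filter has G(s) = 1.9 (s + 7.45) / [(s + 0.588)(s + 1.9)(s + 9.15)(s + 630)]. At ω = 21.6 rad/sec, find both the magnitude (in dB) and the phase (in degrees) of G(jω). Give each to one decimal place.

|j21.6 + 7.45| = √(21.6² + 7.45²) = 22.85
|j21.6 + 0.588| = √(21.6² + 0.588²) = 21.61
|j21.6 + 1.9| = √(21.6² + 1.9²) = 21.68
|j21.6 + 9.15| = √(21.6² + 9.15²) = 23.46
|j21.6 + 630| = √(21.6² + 630²) = 630.4
|G(j21.6)| = 1.9 × 22.85 / (21.61 × 21.68 × 23.46 × 630.4) = 6.2659e-06
20 log₁₀(6.2659e-06) = -104.06 dB
∠(j21.6 + 7.45) = arctan(21.6/7.45) = 70.97°
∠(j21.6 + 0.588) = arctan(21.6/0.588) = 88.44°
∠(j21.6 + 1.9) = arctan(21.6/1.9) = 84.97°
∠(j21.6 + 9.15) = arctan(21.6/9.15) = 67.04°
∠(j21.6 + 630) = arctan(21.6/630) = 1.96°
∠G(j21.6) = 70.97° − (88.44° + 84.97° + 67.04° + 1.96°) = -171.45°

|G| = -104.1 dB, ∠G = -171.4°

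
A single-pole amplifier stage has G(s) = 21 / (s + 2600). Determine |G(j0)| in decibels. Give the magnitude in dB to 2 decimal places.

-41.86 dB

G(0) = 21 / 2600 = 0.0080769
20 log₁₀(0.0080769) = -41.855 dB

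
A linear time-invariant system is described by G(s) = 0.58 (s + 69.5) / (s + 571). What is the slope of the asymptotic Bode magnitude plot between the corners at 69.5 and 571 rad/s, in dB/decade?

In this band the factors already past their corner are: zero at 69.5; net slope = 20 dB/decade.

20 dB/decade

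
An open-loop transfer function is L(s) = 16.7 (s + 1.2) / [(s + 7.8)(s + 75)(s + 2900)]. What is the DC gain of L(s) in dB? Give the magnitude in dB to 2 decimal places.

L(0) = 16.7 × 1.2 / (7.8 × 75 × 2900) = 1.1813e-05
20 log₁₀(1.1813e-05) = -98.553 dB

-98.55 dB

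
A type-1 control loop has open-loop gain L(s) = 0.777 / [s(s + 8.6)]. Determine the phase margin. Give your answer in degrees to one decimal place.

89.4°

Gain crossover: |L(jω)| = 1 at ω ≈ 0.0903 rad/s.
∠L(j0.0903) = −90° − arctan(0.0903/8.6) ≈ -90.60°
PM = 180° + (-90.60°) = 89.40°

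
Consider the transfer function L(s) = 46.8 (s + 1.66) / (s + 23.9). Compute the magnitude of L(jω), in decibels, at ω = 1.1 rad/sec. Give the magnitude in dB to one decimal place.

11.8 dB

|j1.1 + 1.66| = √(1.1² + 1.66²) = 1.991
|j1.1 + 23.9| = √(1.1² + 23.9²) = 23.93
|L(j1.1)| = 46.8 × 1.991 / 23.93 = 3.8953
20 log₁₀(3.8953) = 11.81 dB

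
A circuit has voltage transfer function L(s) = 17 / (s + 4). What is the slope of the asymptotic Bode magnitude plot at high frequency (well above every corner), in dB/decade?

With 0 zeros and 1 pole, the high-frequency asymptotic slope is 20 × (0 − 1) = -20 dB/decade.

-20 dB/decade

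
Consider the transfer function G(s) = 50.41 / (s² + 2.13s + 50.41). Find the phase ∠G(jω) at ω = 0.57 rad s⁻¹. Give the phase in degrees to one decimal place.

-1.4 deg

∠[(j0.57)² + 2.13(j0.57) + 50.41] = ∠[50.085 + j1.2141] = 1.39°
∠G(j0.57) = −1.39° = -1.39°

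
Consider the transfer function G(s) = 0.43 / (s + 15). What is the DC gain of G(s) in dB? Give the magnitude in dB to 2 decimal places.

G(0) = 0.43 / 15 = 0.028667
20 log₁₀(0.028667) = -30.852 dB

-30.85 dB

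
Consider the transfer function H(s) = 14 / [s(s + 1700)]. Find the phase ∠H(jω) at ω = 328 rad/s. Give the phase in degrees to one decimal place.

-100.9°

∠(j328 + 1700) = arctan(328/1700) = 10.92°
∠(j328) = 90.00°
∠H(j328) = − (10.92° + 90.00°) = -100.92°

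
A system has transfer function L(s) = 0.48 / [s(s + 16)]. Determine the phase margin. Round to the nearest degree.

Gain crossover: |L(jω)| = 1 at ω ≈ 0.03 rad/s.
∠L(j0.03) = −90° − arctan(0.03/16) ≈ -90.11°
PM = 180° + (-90.11°) = 89.89°

90°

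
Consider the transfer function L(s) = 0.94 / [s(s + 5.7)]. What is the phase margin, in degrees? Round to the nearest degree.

88°

Gain crossover: |L(jω)| = 1 at ω ≈ 0.165 rad/sec.
∠L(j0.165) = −90° − arctan(0.165/5.7) ≈ -91.66°
PM = 180° + (-91.66°) = 88.34°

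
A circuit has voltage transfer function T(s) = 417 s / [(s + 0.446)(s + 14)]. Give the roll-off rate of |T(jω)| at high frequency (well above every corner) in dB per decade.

With 1 zero and 2 poles, the high-frequency asymptotic slope is 20 × (1 − 2) = -20 dB/decade.

-20 dB/decade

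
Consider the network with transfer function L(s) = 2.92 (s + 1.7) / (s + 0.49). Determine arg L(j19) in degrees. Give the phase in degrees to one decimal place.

∠(j19 + 1.7) = arctan(19/1.7) = 84.89°
∠(j19 + 0.49) = arctan(19/0.49) = 88.52°
∠L(j19) = 84.89° − 88.52° = -3.64°

-3.6°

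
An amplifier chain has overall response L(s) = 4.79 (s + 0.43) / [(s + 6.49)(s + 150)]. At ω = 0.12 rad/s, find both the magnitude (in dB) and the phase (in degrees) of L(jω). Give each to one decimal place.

|L| = -53.2 dB, ∠L = 14.5 deg

|j0.12 + 0.43| = √(0.12² + 0.43²) = 0.4464
|j0.12 + 6.49| = √(0.12² + 6.49²) = 6.491
|j0.12 + 150| = √(0.12² + 150²) = 150
|L(j0.12)| = 4.79 × 0.4464 / (6.491 × 150) = 0.0021962
20 log₁₀(0.0021962) = -53.17 dB
∠(j0.12 + 0.43) = arctan(0.12/0.43) = 15.59°
∠(j0.12 + 6.49) = arctan(0.12/6.49) = 1.06°
∠(j0.12 + 150) = arctan(0.12/150) = 0.05°
∠L(j0.12) = 15.59° − (1.06° + 0.05°) = 14.49°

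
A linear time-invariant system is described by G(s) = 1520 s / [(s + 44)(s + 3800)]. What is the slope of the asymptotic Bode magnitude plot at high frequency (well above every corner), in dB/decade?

With 1 zero and 2 poles, the high-frequency asymptotic slope is 20 × (1 − 2) = -20 dB/decade.

-20 dB/decade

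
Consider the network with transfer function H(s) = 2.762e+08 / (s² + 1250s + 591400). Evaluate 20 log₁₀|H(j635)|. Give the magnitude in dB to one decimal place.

50.6 dB

|(j635)² + 1250(j635) + 591400| = |1.8818e+05 + j7.9375e+05| = 8.158e+05
|H(j635)| = 2.762e+08 / 8.158e+05 = 338.58
20 log₁₀(338.58) = 50.59 dB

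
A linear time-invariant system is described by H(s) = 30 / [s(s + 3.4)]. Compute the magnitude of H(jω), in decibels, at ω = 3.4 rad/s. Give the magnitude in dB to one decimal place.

5.3 dB

|j3.4 + 3.4| = √(3.4² + 3.4²) = 4.808
|j3.4| = 3.4
|H(j3.4)| = 30 / (4.808 × 3.4) = 1.8351
20 log₁₀(1.8351) = 5.27 dB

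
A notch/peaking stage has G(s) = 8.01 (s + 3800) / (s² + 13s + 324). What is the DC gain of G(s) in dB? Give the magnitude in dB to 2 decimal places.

39.46 dB

G(0) = 8.01 × 3800 / 324 = 93.944
20 log₁₀(93.944) = 39.457 dB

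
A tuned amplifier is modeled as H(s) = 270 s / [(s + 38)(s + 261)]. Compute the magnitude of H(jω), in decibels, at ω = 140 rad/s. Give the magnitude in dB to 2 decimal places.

-1.11 dB

|j140| = 140
|j140 + 38| = √(140² + 38²) = 145.1
|j140 + 261| = √(140² + 261²) = 296.2
|H(j140)| = 270 × 140 / (145.1 × 296.2) = 0.87978
20 log₁₀(0.87978) = -1.112 dB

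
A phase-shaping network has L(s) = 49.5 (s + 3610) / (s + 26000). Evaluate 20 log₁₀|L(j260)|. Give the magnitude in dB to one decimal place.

|j260 + 3610| = √(260² + 3610²) = 3619
|j260 + 26000| = √(260² + 26000²) = 2.6e+04
|L(j260)| = 49.5 × 3619 / 2.6e+04 = 6.8903
20 log₁₀(6.8903) = 16.76 dB

16.8 dB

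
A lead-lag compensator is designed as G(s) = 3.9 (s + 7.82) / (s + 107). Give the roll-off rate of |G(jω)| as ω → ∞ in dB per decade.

With 1 zero and 1 pole, the high-frequency asymptotic slope is 20 × (1 − 1) = 0 dB/decade.

0 dB/decade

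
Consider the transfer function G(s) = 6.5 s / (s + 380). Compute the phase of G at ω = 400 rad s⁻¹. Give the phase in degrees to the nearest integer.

∠(j400) = 90.00°
∠(j400 + 380) = arctan(400/380) = 46.47°
∠G(j400) = 90.00° − 46.47° = 43.53°

44°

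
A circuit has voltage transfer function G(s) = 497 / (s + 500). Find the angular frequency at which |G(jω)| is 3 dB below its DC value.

For a single-pole low-pass, the −3 dB point is at the pole: ω = 500 rad s⁻¹.

500 rad s⁻¹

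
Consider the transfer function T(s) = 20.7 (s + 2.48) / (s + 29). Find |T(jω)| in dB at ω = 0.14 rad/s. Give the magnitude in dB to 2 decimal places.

|j0.14 + 2.48| = √(0.14² + 2.48²) = 2.484
|j0.14 + 29| = √(0.14² + 29²) = 29
|T(j0.14)| = 20.7 × 2.484 / 29 = 1.773
20 log₁₀(1.773) = 4.974 dB

4.97 dB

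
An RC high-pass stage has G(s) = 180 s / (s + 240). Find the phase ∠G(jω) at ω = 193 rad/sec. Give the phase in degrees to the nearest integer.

∠(j193) = 90.00°
∠(j193 + 240) = arctan(193/240) = 38.81°
∠G(j193) = 90.00° − 38.81° = 51.19°

51 deg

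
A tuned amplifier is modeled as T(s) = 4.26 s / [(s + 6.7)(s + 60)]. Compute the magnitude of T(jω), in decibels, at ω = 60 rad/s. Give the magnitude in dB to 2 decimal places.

|j60| = 60
|j60 + 6.7| = √(60² + 6.7²) = 60.37
|j60 + 60| = √(60² + 60²) = 84.85
|T(j60)| = 4.26 × 60 / (60.37 × 84.85) = 0.049894
20 log₁₀(0.049894) = -26.039 dB

-26.04 dB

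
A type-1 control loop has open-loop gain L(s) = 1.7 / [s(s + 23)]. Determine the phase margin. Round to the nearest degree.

Gain crossover: |L(jω)| = 1 at ω ≈ 0.0739 rad/s.
∠L(j0.0739) = −90° − arctan(0.0739/23) ≈ -90.18°
PM = 180° + (-90.18°) = 89.82°

90°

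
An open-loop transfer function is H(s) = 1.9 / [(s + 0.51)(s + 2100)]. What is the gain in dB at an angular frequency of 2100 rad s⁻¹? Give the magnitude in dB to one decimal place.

-130.3 dB

|j2100 + 0.51| = √(2100² + 0.51²) = 2100
|j2100 + 2100| = √(2100² + 2100²) = 2970
|H(j2100)| = 1.9 / (2100 × 2970) = 3.0465e-07
20 log₁₀(3.0465e-07) = -130.32 dB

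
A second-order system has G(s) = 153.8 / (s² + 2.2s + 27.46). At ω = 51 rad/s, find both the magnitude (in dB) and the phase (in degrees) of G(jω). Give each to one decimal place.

|G| = -24.5 dB, ∠G = -177.5 deg

|(j51)² + 2.2(j51) + 27.46| = |-2573.5 + j112.2| = 2576
|G(j51)| = 153.8 / 2576 = 0.059705
20 log₁₀(0.059705) = -24.48 dB
∠[(j51)² + 2.2(j51) + 27.46] = ∠[-2573.5 + j112.2] = 177.50°
∠G(j51) = −177.50° = -177.50°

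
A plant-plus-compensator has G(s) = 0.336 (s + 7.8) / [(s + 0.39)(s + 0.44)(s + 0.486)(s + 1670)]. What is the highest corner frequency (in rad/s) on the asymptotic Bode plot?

1670 rad/s

Break frequencies occur at each pole and zero magnitude: 0.39 rad/s, 0.44 rad/s, 0.486 rad/s, 7.8 rad/s, 1670 rad/s.
The highest is 1670 rad/s.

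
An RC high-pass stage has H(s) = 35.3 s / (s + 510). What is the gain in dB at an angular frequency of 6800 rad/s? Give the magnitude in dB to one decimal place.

30.9 dB

|j6800| = 6800
|j6800 + 510| = √(6800² + 510²) = 6819
|H(j6800)| = 35.3 × 6800 / 6819 = 35.201
20 log₁₀(35.201) = 30.93 dB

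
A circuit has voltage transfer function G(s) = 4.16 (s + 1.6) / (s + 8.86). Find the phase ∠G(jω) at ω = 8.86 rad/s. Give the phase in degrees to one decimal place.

34.8 deg

∠(j8.86 + 1.6) = arctan(8.86/1.6) = 79.76°
∠(j8.86 + 8.86) = arctan(8.86/8.86) = 45.00°
∠G(j8.86) = 79.76° − 45.00° = 34.76°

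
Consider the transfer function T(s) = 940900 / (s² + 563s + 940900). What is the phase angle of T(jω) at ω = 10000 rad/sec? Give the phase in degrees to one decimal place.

∠[(j10000)² + 563(j10000) + 940900] = ∠[-9.9059e+07 + j5.63e+06] = 176.75°
∠T(j10000) = −176.75° = -176.75°

-176.7°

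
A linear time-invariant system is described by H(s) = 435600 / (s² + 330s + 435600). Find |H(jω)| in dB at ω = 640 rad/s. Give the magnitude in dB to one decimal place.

|(j640)² + 330(j640) + 435600| = |26000 + j2.112e+05| = 2.128e+05
|H(j640)| = 435600 / 2.128e+05 = 2.047
20 log₁₀(2.047) = 6.22 dB

6.2 dB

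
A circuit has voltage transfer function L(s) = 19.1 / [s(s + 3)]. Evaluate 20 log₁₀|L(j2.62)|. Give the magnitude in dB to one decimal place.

5.3 dB

|j2.62 + 3| = √(2.62² + 3²) = 3.983
|j2.62| = 2.62
|L(j2.62)| = 19.1 / (3.983 × 2.62) = 1.8303
20 log₁₀(1.8303) = 5.25 dB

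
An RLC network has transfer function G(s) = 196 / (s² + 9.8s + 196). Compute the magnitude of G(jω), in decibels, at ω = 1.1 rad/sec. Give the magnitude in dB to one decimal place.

|(j1.1)² + 9.8(j1.1) + 196| = |194.79 + j10.78| = 195.1
|G(j1.1)| = 196 / 195.1 = 1.0047
20 log₁₀(1.0047) = 0.04 dB

0.0 dB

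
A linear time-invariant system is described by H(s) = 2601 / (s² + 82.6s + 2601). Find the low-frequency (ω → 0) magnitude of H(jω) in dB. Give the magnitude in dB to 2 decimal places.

0.00 dB

H(0) = 2601 / 2601 = 1
20 log₁₀(1) = 0.000 dB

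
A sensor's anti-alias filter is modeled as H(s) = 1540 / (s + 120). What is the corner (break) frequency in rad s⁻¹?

The single real pole at s = −120 gives a corner at ω = 120 rad s⁻¹.

120 rad s⁻¹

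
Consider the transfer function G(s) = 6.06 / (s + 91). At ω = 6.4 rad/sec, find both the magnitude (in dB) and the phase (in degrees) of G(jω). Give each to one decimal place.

|j6.4 + 91| = √(6.4² + 91²) = 91.22
|G(j6.4)| = 6.06 / 91.22 = 0.066429
20 log₁₀(0.066429) = -23.55 dB
∠(j6.4 + 91) = arctan(6.4/91) = 4.02°
∠G(j6.4) = −4.02° = -4.02°

|G| = -23.6 dB, ∠G = -4.0°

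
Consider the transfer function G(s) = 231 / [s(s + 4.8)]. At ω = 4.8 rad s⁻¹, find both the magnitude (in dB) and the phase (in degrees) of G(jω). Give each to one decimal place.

|j4.8 + 4.8| = √(4.8² + 4.8²) = 6.788
|j4.8| = 4.8
|G(j4.8)| = 231 / (6.788 × 4.8) = 7.0895
20 log₁₀(7.0895) = 17.01 dB
∠(j4.8 + 4.8) = arctan(4.8/4.8) = 45.00°
∠(j4.8) = 90.00°
∠G(j4.8) = − (45.00° + 90.00°) = -135.00°

|G| = 17.0 dB, ∠G = -135.0°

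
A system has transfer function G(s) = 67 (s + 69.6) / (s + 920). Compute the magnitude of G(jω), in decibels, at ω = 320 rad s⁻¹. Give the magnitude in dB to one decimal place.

|j320 + 69.6| = √(320² + 69.6²) = 327.5
|j320 + 920| = √(320² + 920²) = 974.1
|G(j320)| = 67 × 327.5 / 974.1 = 22.525
20 log₁₀(22.525) = 27.05 dB

27.1 dB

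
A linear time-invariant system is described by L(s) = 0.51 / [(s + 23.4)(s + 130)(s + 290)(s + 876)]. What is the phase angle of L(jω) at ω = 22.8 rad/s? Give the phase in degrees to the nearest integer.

-60 deg

∠(j22.8 + 23.4) = arctan(22.8/23.4) = 44.26°
∠(j22.8 + 130) = arctan(22.8/130) = 9.95°
∠(j22.8 + 290) = arctan(22.8/290) = 4.50°
∠(j22.8 + 876) = arctan(22.8/876) = 1.49°
∠L(j22.8) = − (44.26° + 9.95° + 4.50° + 1.49°) = -60.19°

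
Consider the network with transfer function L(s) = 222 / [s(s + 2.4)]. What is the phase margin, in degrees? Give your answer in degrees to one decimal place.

9.2°

Gain crossover: |L(jω)| = 1 at ω ≈ 14.8 rad/s.
∠L(j14.8) = −90° − arctan(14.8/2.4) ≈ -170.79°
PM = 180° + (-170.79°) = 9.21°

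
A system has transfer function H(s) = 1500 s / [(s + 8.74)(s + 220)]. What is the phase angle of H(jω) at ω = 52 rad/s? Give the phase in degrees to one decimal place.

-3.8°

∠(j52) = 90.00°
∠(j52 + 8.74) = arctan(52/8.74) = 80.46°
∠(j52 + 220) = arctan(52/220) = 13.30°
∠H(j52) = 90.00° − (80.46° + 13.30°) = -3.76°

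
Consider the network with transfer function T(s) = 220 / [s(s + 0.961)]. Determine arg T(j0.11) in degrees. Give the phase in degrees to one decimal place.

∠(j0.11 + 0.961) = arctan(0.11/0.961) = 6.53°
∠(j0.11) = 90.00°
∠T(j0.11) = − (6.53° + 90.00°) = -96.53°

-96.5°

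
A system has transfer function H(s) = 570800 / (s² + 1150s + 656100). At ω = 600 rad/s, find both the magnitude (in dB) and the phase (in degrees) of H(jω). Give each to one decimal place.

|(j600)² + 1150(j600) + 656100| = |2.961e+05 + j6.9e+05| = 7.508e+05
|H(j600)| = 570800 / 7.508e+05 = 0.76021
20 log₁₀(0.76021) = -2.38 dB
∠[(j600)² + 1150(j600) + 656100] = ∠[2.961e+05 + j6.9e+05] = 66.77°
∠H(j600) = −66.77° = -66.77°

|H| = -2.4 dB, ∠H = -66.8°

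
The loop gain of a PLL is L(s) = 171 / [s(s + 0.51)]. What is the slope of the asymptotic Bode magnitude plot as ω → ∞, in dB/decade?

With 0 zeros and 2 poles, the high-frequency asymptotic slope is 20 × (0 − 2) = -40 dB/decade.

-40 dB/decade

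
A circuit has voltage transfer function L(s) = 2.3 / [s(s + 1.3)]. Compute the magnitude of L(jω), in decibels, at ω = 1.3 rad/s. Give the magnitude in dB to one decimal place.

-0.3 dB

|j1.3 + 1.3| = √(1.3² + 1.3²) = 1.838
|j1.3| = 1.3
|L(j1.3)| = 2.3 / (1.838 × 1.3) = 0.96233
20 log₁₀(0.96233) = -0.33 dB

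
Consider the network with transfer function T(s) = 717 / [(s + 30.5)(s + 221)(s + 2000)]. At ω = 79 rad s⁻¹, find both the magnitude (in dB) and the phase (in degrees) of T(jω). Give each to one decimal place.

|T| = -94.9 dB, ∠T = -90.8 deg

|j79 + 30.5| = √(79² + 30.5²) = 84.68
|j79 + 221| = √(79² + 221²) = 234.7
|j79 + 2000| = √(79² + 2000²) = 2002
|T(j79)| = 717 / (84.68 × 234.7 × 2002) = 1.8024e-05
20 log₁₀(1.8024e-05) = -94.88 dB
∠(j79 + 30.5) = arctan(79/30.5) = 68.89°
∠(j79 + 221) = arctan(79/221) = 19.67°
∠(j79 + 2000) = arctan(79/2000) = 2.26°
∠T(j79) = − (68.89° + 19.67° + 2.26°) = -90.82°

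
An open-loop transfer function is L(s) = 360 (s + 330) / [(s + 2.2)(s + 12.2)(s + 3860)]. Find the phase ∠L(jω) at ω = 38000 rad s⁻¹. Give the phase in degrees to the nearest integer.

-175°

∠(j38000 + 330) = arctan(38000/330) = 89.50°
∠(j38000 + 2.2) = arctan(38000/2.2) = 90.00°
∠(j38000 + 12.2) = arctan(38000/12.2) = 89.98°
∠(j38000 + 3860) = arctan(38000/3860) = 84.20°
∠L(j38000) = 89.50° − (90.00° + 89.98° + 84.20°) = -174.68°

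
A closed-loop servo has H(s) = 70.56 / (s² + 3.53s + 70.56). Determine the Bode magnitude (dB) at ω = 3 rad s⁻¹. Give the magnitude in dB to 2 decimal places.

1.06 dB

|(j3)² + 3.53(j3) + 70.56| = |61.56 + j10.59| = 62.46
|H(j3)| = 70.56 / 62.46 = 1.1296
20 log₁₀(1.1296) = 1.059 dB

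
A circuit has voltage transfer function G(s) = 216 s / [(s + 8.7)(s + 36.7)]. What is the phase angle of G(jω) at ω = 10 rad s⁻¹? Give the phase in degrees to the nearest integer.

26°

∠(j10) = 90.00°
∠(j10 + 8.7) = arctan(10/8.7) = 48.98°
∠(j10 + 36.7) = arctan(10/36.7) = 15.24°
∠G(j10) = 90.00° − (48.98° + 15.24°) = 25.78°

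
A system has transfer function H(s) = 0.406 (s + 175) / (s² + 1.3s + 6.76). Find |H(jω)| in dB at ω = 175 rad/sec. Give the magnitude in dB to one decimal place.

-49.7 dB

|j175 + 175| = √(175² + 175²) = 247.5
|(j175)² + 1.3(j175) + 6.76| = |-30618 + j227.5| = 3.062e+04
|H(j175)| = 0.406 × 247.5 / 3.062e+04 = 0.0032816
20 log₁₀(0.0032816) = -49.68 dB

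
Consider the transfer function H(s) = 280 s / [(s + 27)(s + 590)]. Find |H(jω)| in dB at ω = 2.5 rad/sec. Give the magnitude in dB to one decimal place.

-27.2 dB

|j2.5| = 2.5
|j2.5 + 27| = √(2.5² + 27²) = 27.12
|j2.5 + 590| = √(2.5² + 590²) = 590
|H(j2.5)| = 280 × 2.5 / (27.12 × 590) = 0.043755
20 log₁₀(0.043755) = -27.18 dB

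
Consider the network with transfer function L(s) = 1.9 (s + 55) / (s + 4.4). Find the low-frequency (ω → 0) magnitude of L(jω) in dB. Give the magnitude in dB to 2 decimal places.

27.51 dB

L(0) = 1.9 × 55 / 4.4 = 23.75
20 log₁₀(23.75) = 27.513 dB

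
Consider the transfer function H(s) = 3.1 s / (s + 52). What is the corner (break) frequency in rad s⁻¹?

The single real pole at s = −52 gives a corner at ω = 52 rad s⁻¹.

52 rad s⁻¹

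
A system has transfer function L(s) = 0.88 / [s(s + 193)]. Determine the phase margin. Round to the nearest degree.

90°

Gain crossover: |L(jω)| = 1 at ω ≈ 0.00456 rad/s.
∠L(j0.00456) = −90° − arctan(0.00456/193) ≈ -90.00°
PM = 180° + (-90.00°) = 90.00°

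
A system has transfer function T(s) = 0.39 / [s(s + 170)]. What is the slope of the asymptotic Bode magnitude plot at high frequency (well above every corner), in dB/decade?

-40 dB/decade

With 0 zeros and 2 poles, the high-frequency asymptotic slope is 20 × (0 − 2) = -40 dB/decade.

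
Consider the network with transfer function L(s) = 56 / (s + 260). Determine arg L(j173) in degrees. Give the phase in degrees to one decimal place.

∠(j173 + 260) = arctan(173/260) = 33.64°
∠L(j173) = −33.64° = -33.64°

-33.6 deg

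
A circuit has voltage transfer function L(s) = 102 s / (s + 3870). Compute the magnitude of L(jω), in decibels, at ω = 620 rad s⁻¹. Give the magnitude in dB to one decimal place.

|j620| = 620
|j620 + 3870| = √(620² + 3870²) = 3919
|L(j620)| = 102 × 620 / 3919 = 16.135
20 log₁₀(16.135) = 24.16 dB

24.2 dB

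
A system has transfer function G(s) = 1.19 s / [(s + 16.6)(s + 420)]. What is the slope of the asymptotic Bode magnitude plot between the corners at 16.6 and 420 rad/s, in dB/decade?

0 dB/decade

In this band the factors already past their corner are: 1 differentiator zero, pole at 16.6; net slope = 0 dB/decade.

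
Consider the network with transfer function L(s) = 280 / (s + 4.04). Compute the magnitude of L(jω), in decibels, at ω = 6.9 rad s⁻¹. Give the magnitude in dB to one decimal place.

|j6.9 + 4.04| = √(6.9² + 4.04²) = 7.996
|L(j6.9)| = 280 / 7.996 = 35.019
20 log₁₀(35.019) = 30.89 dB

30.9 dB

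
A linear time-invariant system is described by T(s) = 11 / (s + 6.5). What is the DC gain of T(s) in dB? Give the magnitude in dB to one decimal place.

4.6 dB

T(0) = 11 / 6.5 = 1.6923
20 log₁₀(1.6923) = 4.57 dB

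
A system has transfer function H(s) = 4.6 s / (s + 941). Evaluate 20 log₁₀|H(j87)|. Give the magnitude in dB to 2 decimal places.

-7.46 dB

|j87| = 87
|j87 + 941| = √(87² + 941²) = 945
|H(j87)| = 4.6 × 87 / 945 = 0.42349
20 log₁₀(0.42349) = -7.463 dB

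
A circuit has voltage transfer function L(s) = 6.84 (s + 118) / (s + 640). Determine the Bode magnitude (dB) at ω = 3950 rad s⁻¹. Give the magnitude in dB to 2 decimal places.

|j3950 + 118| = √(3950² + 118²) = 3952
|j3950 + 640| = √(3950² + 640²) = 4002
|L(j3950)| = 6.84 × 3952 / 4002 = 6.755
20 log₁₀(6.755) = 16.592 dB

16.59 dB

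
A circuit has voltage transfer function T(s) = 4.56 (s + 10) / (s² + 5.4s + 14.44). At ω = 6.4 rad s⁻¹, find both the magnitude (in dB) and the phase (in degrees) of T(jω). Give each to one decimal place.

|j6.4 + 10| = √(6.4² + 10²) = 11.87
|(j6.4)² + 5.4(j6.4) + 14.44| = |-26.52 + j34.56| = 43.56
|T(j6.4)| = 4.56 × 11.87 / 43.56 = 1.2428
20 log₁₀(1.2428) = 1.89 dB
∠(j6.4 + 10) = arctan(6.4/10) = 32.62°
∠[(j6.4)² + 5.4(j6.4) + 14.44] = ∠[-26.52 + j34.56] = 127.50°
∠T(j6.4) = 32.62° − 127.50° = -94.88°

|T| = 1.9 dB, ∠T = -94.9°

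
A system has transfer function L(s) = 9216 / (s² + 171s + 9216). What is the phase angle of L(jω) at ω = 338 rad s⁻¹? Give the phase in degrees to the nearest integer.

-151 deg

∠[(j338)² + 171(j338) + 9216] = ∠[-1.0503e+05 + j57798] = 151.18°
∠L(j338) = −151.18° = -151.18°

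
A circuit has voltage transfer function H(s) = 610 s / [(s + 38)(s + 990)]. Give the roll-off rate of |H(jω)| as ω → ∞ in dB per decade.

-20 dB/decade

With 1 zero and 2 poles, the high-frequency asymptotic slope is 20 × (1 − 2) = -20 dB/decade.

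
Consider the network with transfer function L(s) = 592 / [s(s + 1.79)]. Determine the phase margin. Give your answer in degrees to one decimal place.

Gain crossover: |L(jω)| = 1 at ω ≈ 24.3 rad/s.
∠L(j24.3) = −90° − arctan(24.3/1.79) ≈ -175.79°
PM = 180° + (-175.79°) = 4.21°

4.2°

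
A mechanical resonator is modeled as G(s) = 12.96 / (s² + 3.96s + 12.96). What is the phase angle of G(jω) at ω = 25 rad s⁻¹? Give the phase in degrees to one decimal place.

∠[(j25)² + 3.96(j25) + 12.96] = ∠[-612.04 + j99] = 170.81°
∠G(j25) = −170.81° = -170.81°

-170.8°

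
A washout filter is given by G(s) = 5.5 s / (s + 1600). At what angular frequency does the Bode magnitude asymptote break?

The single real pole at s = −1600 gives a corner at ω = 1600 rad/s.

1600 rad/s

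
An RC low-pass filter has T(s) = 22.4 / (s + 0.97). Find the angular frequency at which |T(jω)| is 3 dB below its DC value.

For a single-pole low-pass, the −3 dB point is at the pole: ω = 0.97 rad/sec.

0.97 rad/sec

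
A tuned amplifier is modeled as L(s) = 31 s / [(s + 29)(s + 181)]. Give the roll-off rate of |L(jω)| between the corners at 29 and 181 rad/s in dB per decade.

In this band the factors already past their corner are: 1 differentiator zero, pole at 29; net slope = 0 dB/decade.

0 dB/decade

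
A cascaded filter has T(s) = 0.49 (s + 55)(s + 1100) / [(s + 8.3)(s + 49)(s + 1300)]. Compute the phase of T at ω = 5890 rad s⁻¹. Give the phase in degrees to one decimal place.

∠(j5890 + 55) = arctan(5890/55) = 89.46°
∠(j5890 + 1100) = arctan(5890/1100) = 79.42°
∠(j5890 + 8.3) = arctan(5890/8.3) = 89.92°
∠(j5890 + 49) = arctan(5890/49) = 89.52°
∠(j5890 + 1300) = arctan(5890/1300) = 77.55°
∠T(j5890) = 89.46° + 79.42° − (89.92° + 89.52° + 77.55°) = -88.11°

-88.1°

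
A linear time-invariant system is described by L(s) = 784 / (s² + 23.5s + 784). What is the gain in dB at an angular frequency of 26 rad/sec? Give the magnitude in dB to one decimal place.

2.0 dB

|(j26)² + 23.5(j26) + 784| = |108 + j611| = 620.5
|L(j26)| = 784 / 620.5 = 1.2636
20 log₁₀(1.2636) = 2.03 dB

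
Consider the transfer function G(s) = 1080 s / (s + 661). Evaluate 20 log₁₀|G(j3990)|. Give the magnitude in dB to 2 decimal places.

|j3990| = 3990
|j3990 + 661| = √(3990² + 661²) = 4044
|G(j3990)| = 1080 × 3990 / 4044 = 1065.5
20 log₁₀(1065.5) = 60.551 dB

60.55 dB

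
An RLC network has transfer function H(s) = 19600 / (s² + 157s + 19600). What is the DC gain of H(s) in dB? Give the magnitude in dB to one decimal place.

0.0 dB

H(0) = 19600 / 19600 = 1
20 log₁₀(1) = 0.00 dB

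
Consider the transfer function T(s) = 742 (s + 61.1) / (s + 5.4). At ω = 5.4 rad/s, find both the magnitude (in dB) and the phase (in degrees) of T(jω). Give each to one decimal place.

|j5.4 + 61.1| = √(5.4² + 61.1²) = 61.34
|j5.4 + 5.4| = √(5.4² + 5.4²) = 7.637
|T(j5.4)| = 742 × 61.34 / 7.637 = 5959.7
20 log₁₀(5959.7) = 75.50 dB
∠(j5.4 + 61.1) = arctan(5.4/61.1) = 5.05°
∠(j5.4 + 5.4) = arctan(5.4/5.4) = 45.00°
∠T(j5.4) = 5.05° − 45.00° = -39.95°

|T| = 75.5 dB, ∠T = -39.9°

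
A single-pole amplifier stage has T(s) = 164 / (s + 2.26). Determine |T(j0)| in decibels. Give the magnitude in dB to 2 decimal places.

T(0) = 164 / 2.26 = 72.566
20 log₁₀(72.566) = 37.215 dB

37.21 dB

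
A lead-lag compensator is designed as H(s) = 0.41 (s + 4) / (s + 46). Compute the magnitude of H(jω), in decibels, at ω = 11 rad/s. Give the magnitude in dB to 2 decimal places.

|j11 + 4| = √(11² + 4²) = 11.7
|j11 + 46| = √(11² + 46²) = 47.3
|H(j11)| = 0.41 × 11.7 / 47.3 = 0.10146
20 log₁₀(0.10146) = -19.874 dB

-19.87 dB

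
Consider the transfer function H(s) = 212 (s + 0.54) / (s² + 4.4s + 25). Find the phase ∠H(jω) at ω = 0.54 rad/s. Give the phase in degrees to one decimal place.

∠(j0.54 + 0.54) = arctan(0.54/0.54) = 45.00°
∠[(j0.54)² + 4.4(j0.54) + 25] = ∠[24.708 + j2.376] = 5.49°
∠H(j0.54) = 45.00° − 5.49° = 39.51°

39.5°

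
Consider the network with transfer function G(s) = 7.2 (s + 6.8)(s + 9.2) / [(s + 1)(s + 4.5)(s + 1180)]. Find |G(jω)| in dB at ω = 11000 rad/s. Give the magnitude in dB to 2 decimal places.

|j11000 + 6.8| = √(11000² + 6.8²) = 1.1e+04
|j11000 + 9.2| = √(11000² + 9.2²) = 1.1e+04
|j11000 + 1| = √(11000² + 1²) = 1.1e+04
|j11000 + 4.5| = √(11000² + 4.5²) = 1.1e+04
|j11000 + 1180| = √(11000² + 1180²) = 1.106e+04
|G(j11000)| = 7.2 × 1.1e+04 × 1.1e+04 / (1.1e+04 × 1.1e+04 × 1.106e+04) = 0.00065081
20 log₁₀(0.00065081) = -63.731 dB

-63.73 dB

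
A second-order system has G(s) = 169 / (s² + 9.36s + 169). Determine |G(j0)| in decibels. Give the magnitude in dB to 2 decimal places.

0.00 dB

G(0) = 169 / 169 = 1
20 log₁₀(1) = 0.000 dB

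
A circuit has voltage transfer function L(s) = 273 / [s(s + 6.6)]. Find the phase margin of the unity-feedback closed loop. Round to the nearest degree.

23°

Gain crossover: |L(jω)| = 1 at ω ≈ 15.9 rad/sec.
∠L(j15.9) = −90° − arctan(15.9/6.6) ≈ -157.43°
PM = 180° + (-157.43°) = 22.57°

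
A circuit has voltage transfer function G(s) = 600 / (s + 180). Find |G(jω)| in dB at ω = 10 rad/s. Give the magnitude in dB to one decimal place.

|j10 + 180| = √(10² + 180²) = 180.3
|G(j10)| = 600 / 180.3 = 3.3282
20 log₁₀(3.3282) = 10.44 dB

10.4 dB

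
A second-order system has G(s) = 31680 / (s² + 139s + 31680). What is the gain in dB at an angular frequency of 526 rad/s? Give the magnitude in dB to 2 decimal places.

|(j526)² + 139(j526) + 31680| = |-2.45e+05 + j73114| = 2.557e+05
|G(j526)| = 31680 / 2.557e+05 = 0.12391
20 log₁₀(0.12391) = -18.138 dB

-18.14 dB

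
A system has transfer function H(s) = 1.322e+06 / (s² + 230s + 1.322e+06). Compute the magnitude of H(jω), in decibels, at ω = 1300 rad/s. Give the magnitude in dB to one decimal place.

|(j1300)² + 230(j1300) + 1.322e+06| = |-3.68e+05 + j2.99e+05| = 4.742e+05
|H(j1300)| = 1.322e+06 / 4.742e+05 = 2.7881
20 log₁₀(2.7881) = 8.91 dB

8.9 dB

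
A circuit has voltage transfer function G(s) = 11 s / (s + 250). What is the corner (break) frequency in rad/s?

The single real pole at s = −250 gives a corner at ω = 250 rad/s.

250 rad/s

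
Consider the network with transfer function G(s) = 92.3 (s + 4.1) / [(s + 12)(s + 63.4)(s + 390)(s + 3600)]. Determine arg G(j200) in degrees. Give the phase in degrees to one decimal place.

∠(j200 + 4.1) = arctan(200/4.1) = 88.83°
∠(j200 + 12) = arctan(200/12) = 86.57°
∠(j200 + 63.4) = arctan(200/63.4) = 72.41°
∠(j200 + 390) = arctan(200/390) = 27.15°
∠(j200 + 3600) = arctan(200/3600) = 3.18°
∠G(j200) = 88.83° − (86.57° + 72.41° + 27.15° + 3.18°) = -100.48°

-100.5°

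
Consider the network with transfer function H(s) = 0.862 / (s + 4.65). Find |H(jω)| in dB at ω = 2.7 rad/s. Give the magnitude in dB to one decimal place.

-15.9 dB

|j2.7 + 4.65| = √(2.7² + 4.65²) = 5.377
|H(j2.7)| = 0.862 / 5.377 = 0.16031
20 log₁₀(0.16031) = -15.90 dB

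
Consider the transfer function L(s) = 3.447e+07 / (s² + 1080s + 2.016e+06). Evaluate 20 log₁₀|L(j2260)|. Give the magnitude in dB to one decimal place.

18.8 dB

|(j2260)² + 1080(j2260) + 2.016e+06| = |-3.0916e+06 + j2.4408e+06| = 3.939e+06
|L(j2260)| = 3.447e+07 / 3.939e+06 = 8.751
20 log₁₀(8.751) = 18.84 dB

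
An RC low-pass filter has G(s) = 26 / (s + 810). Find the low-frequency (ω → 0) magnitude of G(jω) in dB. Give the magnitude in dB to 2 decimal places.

G(0) = 26 / 810 = 0.032099
20 log₁₀(0.032099) = -29.870 dB

-29.87 dB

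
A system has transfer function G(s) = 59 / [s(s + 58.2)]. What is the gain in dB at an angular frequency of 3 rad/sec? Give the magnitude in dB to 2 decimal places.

-9.44 dB

|j3 + 58.2| = √(3² + 58.2²) = 58.28
|j3| = 3
|G(j3)| = 59 / (58.28 × 3) = 0.33747
20 log₁₀(0.33747) = -9.435 dB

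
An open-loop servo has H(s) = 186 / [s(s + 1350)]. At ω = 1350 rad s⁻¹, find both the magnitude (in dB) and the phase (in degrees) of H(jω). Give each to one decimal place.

|j1350 + 1350| = √(1350² + 1350²) = 1909
|j1350| = 1350
|H(j1350)| = 186 / (1909 × 1350) = 7.2166e-05
20 log₁₀(7.2166e-05) = -82.83 dB
∠(j1350 + 1350) = arctan(1350/1350) = 45.00°
∠(j1350) = 90.00°
∠H(j1350) = − (45.00° + 90.00°) = -135.00°

|H| = -82.8 dB, ∠H = -135.0°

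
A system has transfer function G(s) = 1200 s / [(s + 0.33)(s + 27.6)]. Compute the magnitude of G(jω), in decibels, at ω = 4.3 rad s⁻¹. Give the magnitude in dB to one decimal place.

32.6 dB

|j4.3| = 4.3
|j4.3 + 0.33| = √(4.3² + 0.33²) = 4.313
|j4.3 + 27.6| = √(4.3² + 27.6²) = 27.93
|G(j4.3)| = 1200 × 4.3 / (4.313 × 27.93) = 42.834
20 log₁₀(42.834) = 32.64 dB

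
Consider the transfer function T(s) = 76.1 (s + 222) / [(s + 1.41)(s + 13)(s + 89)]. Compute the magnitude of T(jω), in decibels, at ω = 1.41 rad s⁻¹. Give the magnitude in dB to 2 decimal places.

17.24 dB

|j1.41 + 222| = √(1.41² + 222²) = 222
|j1.41 + 1.41| = √(1.41² + 1.41²) = 1.994
|j1.41 + 13| = √(1.41² + 13²) = 13.08
|j1.41 + 89| = √(1.41² + 89²) = 89.01
|T(j1.41)| = 76.1 × 222 / (1.994 × 13.08 × 89.01) = 7.2792
20 log₁₀(7.2792) = 17.242 dB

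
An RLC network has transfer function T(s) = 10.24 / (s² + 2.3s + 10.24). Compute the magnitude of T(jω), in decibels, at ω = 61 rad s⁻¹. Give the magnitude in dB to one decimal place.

|(j61)² + 2.3(j61) + 10.24| = |-3710.8 + j140.3| = 3713
|T(j61)| = 10.24 / 3713 = 0.0027576
20 log₁₀(0.0027576) = -51.19 dB

-51.2 dB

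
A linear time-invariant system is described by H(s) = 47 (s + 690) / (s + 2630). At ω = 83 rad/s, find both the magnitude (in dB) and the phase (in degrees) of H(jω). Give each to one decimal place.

|j83 + 690| = √(83² + 690²) = 695
|j83 + 2630| = √(83² + 2630²) = 2631
|H(j83)| = 47 × 695 / 2631 = 12.414
20 log₁₀(12.414) = 21.88 dB
∠(j83 + 690) = arctan(83/690) = 6.86°
∠(j83 + 2630) = arctan(83/2630) = 1.81°
∠H(j83) = 6.86° − 1.81° = 5.05°

|H| = 21.9 dB, ∠H = 5.1°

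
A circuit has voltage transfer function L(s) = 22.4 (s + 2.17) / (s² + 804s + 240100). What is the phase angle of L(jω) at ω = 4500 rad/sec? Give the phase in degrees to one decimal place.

-79.8°

∠(j4500 + 2.17) = arctan(4500/2.17) = 89.97°
∠[(j4500)² + 804(j4500) + 240100] = ∠[-2.001e+07 + j3.618e+06] = 169.75°
∠L(j4500) = 89.97° − 169.75° = -79.78°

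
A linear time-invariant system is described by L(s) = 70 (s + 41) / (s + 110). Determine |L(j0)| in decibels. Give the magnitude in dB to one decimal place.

L(0) = 70 × 41 / 110 = 26.091
20 log₁₀(26.091) = 28.33 dB

28.3 dB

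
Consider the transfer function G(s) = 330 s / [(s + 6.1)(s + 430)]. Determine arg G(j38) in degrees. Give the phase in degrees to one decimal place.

4.1 deg

∠(j38) = 90.00°
∠(j38 + 6.1) = arctan(38/6.1) = 80.88°
∠(j38 + 430) = arctan(38/430) = 5.05°
∠G(j38) = 90.00° − (80.88° + 5.05°) = 4.07°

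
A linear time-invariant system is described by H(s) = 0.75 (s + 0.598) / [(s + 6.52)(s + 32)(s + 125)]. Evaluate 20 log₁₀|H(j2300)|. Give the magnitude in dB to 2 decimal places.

|j2300 + 0.598| = √(2300² + 0.598²) = 2300
|j2300 + 6.52| = √(2300² + 6.52²) = 2300
|j2300 + 32| = √(2300² + 32²) = 2300
|j2300 + 125| = √(2300² + 125²) = 2303
|H(j2300)| = 0.75 × 2300 / (2300 × 2300 × 2303) = 1.4155e-07
20 log₁₀(1.4155e-07) = -136.982 dB

-136.98 dB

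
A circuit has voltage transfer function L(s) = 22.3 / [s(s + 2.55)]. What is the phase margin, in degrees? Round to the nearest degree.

30 deg

Gain crossover: |L(jω)| = 1 at ω ≈ 4.39 rad/s.
∠L(j4.39) = −90° − arctan(4.39/2.55) ≈ -149.86°
PM = 180° + (-149.86°) = 30.14°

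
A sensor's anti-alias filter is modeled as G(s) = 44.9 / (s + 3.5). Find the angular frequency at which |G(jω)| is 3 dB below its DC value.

3.5 rad/s

For a single-pole low-pass, the −3 dB point is at the pole: ω = 3.5 rad/s.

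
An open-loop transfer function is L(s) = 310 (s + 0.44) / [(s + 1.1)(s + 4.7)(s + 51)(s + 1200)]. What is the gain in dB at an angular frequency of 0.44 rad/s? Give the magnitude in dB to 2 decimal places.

-64.98 dB

|j0.44 + 0.44| = √(0.44² + 0.44²) = 0.6223
|j0.44 + 1.1| = √(0.44² + 1.1²) = 1.185
|j0.44 + 4.7| = √(0.44² + 4.7²) = 4.721
|j0.44 + 51| = √(0.44² + 51²) = 51
|j0.44 + 1200| = √(0.44² + 1200²) = 1200
|L(j0.44)| = 310 × 0.6223 / (1.185 × 4.721 × 51 × 1200) = 0.00056357
20 log₁₀(0.00056357) = -64.981 dB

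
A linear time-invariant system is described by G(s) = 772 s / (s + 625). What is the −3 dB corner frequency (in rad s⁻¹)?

625 rad s⁻¹

For a single-pole high-pass, the −3 dB point is at the pole: ω = 625 rad s⁻¹.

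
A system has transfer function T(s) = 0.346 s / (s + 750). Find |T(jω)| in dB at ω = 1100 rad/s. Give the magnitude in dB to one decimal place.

-10.9 dB

|j1100| = 1100
|j1100 + 750| = √(1100² + 750²) = 1331
|T(j1100)| = 0.346 × 1100 / 1331 = 0.28587
20 log₁₀(0.28587) = -10.88 dB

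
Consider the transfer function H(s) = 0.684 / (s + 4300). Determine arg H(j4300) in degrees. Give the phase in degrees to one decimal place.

∠(j4300 + 4300) = arctan(4300/4300) = 45.00°
∠H(j4300) = −45.00° = -45.00°

-45.0°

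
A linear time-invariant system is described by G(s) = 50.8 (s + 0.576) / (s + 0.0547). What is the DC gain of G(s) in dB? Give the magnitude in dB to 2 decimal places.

54.57 dB

G(0) = 50.8 × 0.576 / 0.0547 = 534.93
20 log₁₀(534.93) = 54.566 dB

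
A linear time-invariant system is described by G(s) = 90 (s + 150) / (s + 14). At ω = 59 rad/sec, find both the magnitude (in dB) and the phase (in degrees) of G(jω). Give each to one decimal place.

|G| = 47.6 dB, ∠G = -55.2°

|j59 + 150| = √(59² + 150²) = 161.2
|j59 + 14| = √(59² + 14²) = 60.64
|G(j59)| = 90 × 161.2 / 60.64 = 239.23
20 log₁₀(239.23) = 47.58 dB
∠(j59 + 150) = arctan(59/150) = 21.47°
∠(j59 + 14) = arctan(59/14) = 76.65°
∠G(j59) = 21.47° − 76.65° = -55.18°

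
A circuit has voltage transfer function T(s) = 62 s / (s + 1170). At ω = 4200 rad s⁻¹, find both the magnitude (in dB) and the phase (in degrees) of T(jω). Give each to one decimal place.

|T| = 35.5 dB, ∠T = 15.6°

|j4200| = 4200
|j4200 + 1170| = √(4200² + 1170²) = 4360
|T(j4200)| = 62 × 4200 / 4360 = 59.726
20 log₁₀(59.726) = 35.52 dB
∠(j4200) = 90.00°
∠(j4200 + 1170) = arctan(4200/1170) = 74.43°
∠T(j4200) = 90.00° − 74.43° = 15.57°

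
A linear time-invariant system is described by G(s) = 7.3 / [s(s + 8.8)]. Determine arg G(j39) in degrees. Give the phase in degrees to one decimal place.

∠(j39 + 8.8) = arctan(39/8.8) = 77.28°
∠(j39) = 90.00°
∠G(j39) = − (77.28° + 90.00°) = -167.28°

-167.3°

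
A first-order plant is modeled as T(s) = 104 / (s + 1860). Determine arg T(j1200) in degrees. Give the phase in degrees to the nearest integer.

∠(j1200 + 1860) = arctan(1200/1860) = 32.83°
∠T(j1200) = −32.83° = -32.83°

-33°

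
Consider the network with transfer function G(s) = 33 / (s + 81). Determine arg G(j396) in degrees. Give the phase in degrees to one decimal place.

∠(j396 + 81) = arctan(396/81) = 78.44°
∠G(j396) = −78.44° = -78.44°

-78.4°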